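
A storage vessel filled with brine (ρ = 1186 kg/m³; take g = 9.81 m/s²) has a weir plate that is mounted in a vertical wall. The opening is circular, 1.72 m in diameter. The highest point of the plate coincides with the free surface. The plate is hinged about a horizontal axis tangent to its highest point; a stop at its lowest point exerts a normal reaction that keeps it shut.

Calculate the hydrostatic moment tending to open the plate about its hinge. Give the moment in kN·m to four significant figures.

M ≈ 24.99 kN·m

γ = ρg = 1186 × 9.81 / 1000 = 11.63466 kN/m³.
The centroid is at the centre, 0.86 m below the top of the plate, so the centroid depth is h_c = 0.86 m.
A = π(0.86)² = 2.32352 m².
Resultant F = γ·h_c·A = 11.63466 × 0.86 × 2.32352 = 23.2487 kN.
I_c = πr⁴/4 = π × 0.86⁴/4 = 0.429619 m⁴.
Centre of pressure: y_p = y_c + I_c/(y_c·A) = 0.86 + 0.429619/(0.86 × 2.32352) = 0.86 + 0.215 = 1.075 m along the plane.
The resultant acts 0.86 + 0.215 = 1.075 m (along the plate) below the hinge at the top edge, so the moment about the hinge is M = F × 1.075 = 23.2487 × 1.075 = 24.9924 kN·m.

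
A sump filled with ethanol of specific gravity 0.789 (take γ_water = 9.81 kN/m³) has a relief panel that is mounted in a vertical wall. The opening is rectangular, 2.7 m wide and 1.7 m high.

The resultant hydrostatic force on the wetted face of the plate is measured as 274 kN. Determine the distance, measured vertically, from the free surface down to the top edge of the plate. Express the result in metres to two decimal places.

d_top ≈ 6.86 m

γ = 0.789 × 9.81 = 7.74009 kN/m³.
A = 2.7 × 1.7 = 4.59 m².
From F = γ·h_c·A, the centroid depth is h_c = 274/(7.74009 × 4.59) = 7.71244 m.
The centroid lies 1.7/2 = 0.85 m below the top edge, so the top edge sits at h_top = 7.71244 − 0.85 = 6.86244 m below the surface.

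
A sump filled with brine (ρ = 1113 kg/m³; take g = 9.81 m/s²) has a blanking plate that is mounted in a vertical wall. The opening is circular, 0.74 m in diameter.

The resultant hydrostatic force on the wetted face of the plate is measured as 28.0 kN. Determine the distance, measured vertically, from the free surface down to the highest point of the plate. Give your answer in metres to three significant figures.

γ = ρg = 1113 × 9.81 / 1000 = 10.91853 kN/m³.
A = π(0.37)² = 0.430084 m².
From F = γ·h_c·A, the centroid depth is h_c = 28.0/(10.91853 × 0.430084) = 5.96267 m.
The centroid is at the centre, 0.37 m below the top of the plate, so the highest point sits at h_top = 5.96267 − 0.37 = 5.59267 m below the surface.

d_top ≈ 5.59 m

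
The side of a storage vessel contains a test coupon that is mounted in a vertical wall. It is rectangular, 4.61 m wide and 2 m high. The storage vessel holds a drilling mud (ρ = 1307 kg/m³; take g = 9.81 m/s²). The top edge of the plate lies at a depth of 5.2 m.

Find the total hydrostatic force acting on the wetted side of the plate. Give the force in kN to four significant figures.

F ≈ 732.9 kN

γ = ρg = 1307 × 9.81 / 1000 = 12.82167 kN/m³.
The centroid lies 2/2 = 1 m below the top edge, so the centroid depth is h_c = 5.2 + 1 = 6.2 m.
A = 4.61 × 2 = 9.22 m².
Resultant F = γ·h_c·A = 12.82167 × 6.2 × 9.22 = 732.938 kN.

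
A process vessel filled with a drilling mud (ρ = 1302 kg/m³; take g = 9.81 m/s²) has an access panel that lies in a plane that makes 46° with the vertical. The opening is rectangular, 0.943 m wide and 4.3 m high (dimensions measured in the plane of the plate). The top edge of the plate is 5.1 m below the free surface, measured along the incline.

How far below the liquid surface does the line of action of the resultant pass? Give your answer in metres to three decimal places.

h_p = 5.184 m

γ = ρg = 1302 × 9.81 / 1000 = 12.77262 kN/m³.
The plate makes 46° with the vertical, i.e. θ = 90° − 46° = 44° to the horizontal. Measuring y along the incline from the free-surface line, vertical depth h = y·sinθ with sinθ = 0.694658.
The centroid lies 4.3/2 = 2.15 m below the top edge, so y_c = 5.1 + 2.15 = 7.25 m and h_c = 7.25 × 0.694658 = 5.03627 m.
A = 0.943 × 4.3 = 4.0549 m².
Resultant F = γ·h_c·A = 12.77262 × 5.03627 × 4.0549 = 260.837 kN.
I_c = b·h³/12 = 0.943 × 4.3³/12 = 6.24793 m⁴.
Centre of pressure: y_p = y_c + I_c/(y_c·A) = 7.25 + 6.24793/(7.25 × 4.0549) = 7.25 + 0.212529 = 7.46253 m along the plane.
Vertically, h_p = y_p·sinθ = 7.46253 × 0.694658 = 5.18391 m.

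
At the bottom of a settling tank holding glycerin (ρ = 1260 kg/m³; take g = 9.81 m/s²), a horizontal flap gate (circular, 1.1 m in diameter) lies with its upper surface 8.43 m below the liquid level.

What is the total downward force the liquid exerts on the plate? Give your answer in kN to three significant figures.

γ = ρg = 1260 × 9.81 / 1000 = 12.3606 kN/m³.
The plate is horizontal, so pressure is uniform at p = γ·h = 12.3606 × 8.43 = 104.2 kN/m².
A = π(0.55)² = 0.950332 m².
F = p·A = 104.2 × 0.950332 = 99.0246 kN.

F ≈ 99.0 kN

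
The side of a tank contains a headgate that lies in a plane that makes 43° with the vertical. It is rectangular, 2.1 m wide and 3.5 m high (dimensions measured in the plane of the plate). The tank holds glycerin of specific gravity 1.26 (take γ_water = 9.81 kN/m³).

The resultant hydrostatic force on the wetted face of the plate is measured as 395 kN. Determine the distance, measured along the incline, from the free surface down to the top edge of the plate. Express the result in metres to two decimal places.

y_top ≈ 4.19 m

γ = 1.26 × 9.81 = 12.3606 kN/m³.
A = 2.1 × 3.5 = 7.35 m².
From F = γ·h_c·A, the centroid depth is h_c = 395/(12.3606 × 7.35) = 4.34781 m.
The plate makes 43° with the vertical, i.e. θ = 90° − 43° = 47° to the horizontal. Measuring y along the incline from the free-surface line, vertical depth h = y·sinθ with sinθ = 0.731354.
Along the incline, y_c = h_c/sinθ = 4.34781/0.731354 = 5.94488 m.
The centroid lies 3.5/2 = 1.75 m below the top edge, so the top edge sits at y_top = 5.94488 − 1.75 = 4.19488 m along the incline.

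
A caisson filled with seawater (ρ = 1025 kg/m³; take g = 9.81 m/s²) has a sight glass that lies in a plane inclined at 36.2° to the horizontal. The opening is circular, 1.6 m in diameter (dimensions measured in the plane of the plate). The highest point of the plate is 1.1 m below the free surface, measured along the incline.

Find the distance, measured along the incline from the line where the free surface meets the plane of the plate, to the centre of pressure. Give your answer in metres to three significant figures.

y_p = 1.98 m

γ = ρg = 1025 × 9.81 / 1000 = 10.05525 kN/m³.
Let θ = 36.2° be the plate's angle to the horizontal; measure y along the incline from where the plane meets the free surface. Vertical depth h = y·sinθ with sinθ = 0.590606.
The centroid is at the centre, 0.8 m below the top of the plate, so y_c = 1.1 + 0.8 = 1.9 m and h_c = 1.9 × 0.590606 = 1.12215 m.
A = π(0.8)² = 2.01062 m².
Resultant F = γ·h_c·A = 10.05525 × 1.12215 × 2.01062 = 22.6868 kN.
I_c = πr⁴/4 = π × 0.8⁴/4 = 0.321699 m⁴.
Centre of pressure: y_p = y_c + I_c/(y_c·A) = 1.9 + 0.321699/(1.9 × 2.01062) = 1.9 + 0.0842105 = 1.98421 m along the plane.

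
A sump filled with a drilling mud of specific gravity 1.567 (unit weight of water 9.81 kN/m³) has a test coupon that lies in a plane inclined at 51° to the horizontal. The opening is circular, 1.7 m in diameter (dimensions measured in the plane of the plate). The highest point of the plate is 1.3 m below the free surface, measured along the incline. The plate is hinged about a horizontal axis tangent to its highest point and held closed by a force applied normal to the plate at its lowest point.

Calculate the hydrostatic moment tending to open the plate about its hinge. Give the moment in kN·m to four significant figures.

M ≈ 54.45 kN·m

γ = 1.567 × 9.81 = 15.37227 kN/m³.
Let θ = 51° be the plate's angle to the horizontal; measure y along the incline from where the plane meets the free surface. Vertical depth h = y·sinθ with sinθ = 0.777146.
The centroid is at the centre, 0.85 m below the top of the plate, so y_c = 1.3 + 0.85 = 2.15 m and h_c = 2.15 × 0.777146 = 1.67086 m.
A = π(0.85)² = 2.2698 m².
Resultant F = γ·h_c·A = 15.37227 × 1.67086 × 2.2698 = 58.2996 kN.
I_c = πr⁴/4 = π × 0.85⁴/4 = 0.409983 m⁴.
Centre of pressure: y_p = y_c + I_c/(y_c·A) = 2.15 + 0.409983/(2.15 × 2.2698) = 2.15 + 0.0840117 = 2.23401 m along the plane.
The resultant acts 0.85 + 0.0840117 = 0.934012 m (along the plate) below the hinge at the top edge, so the moment about the hinge is M = F × 0.934012 = 58.2996 × 0.934012 = 54.4525 kN·m.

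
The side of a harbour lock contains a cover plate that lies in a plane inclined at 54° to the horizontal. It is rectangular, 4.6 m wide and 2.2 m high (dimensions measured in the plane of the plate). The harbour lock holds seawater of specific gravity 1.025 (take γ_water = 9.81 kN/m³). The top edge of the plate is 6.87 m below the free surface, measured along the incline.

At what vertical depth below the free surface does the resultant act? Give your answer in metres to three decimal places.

γ = 1.025 × 9.81 = 10.05525 kN/m³.
Let θ = 54° be the plate's angle to the horizontal; measure y along the incline from where the plane meets the free surface. Vertical depth h = y·sinθ with sinθ = 0.809017.
The centroid lies 2.2/2 = 1.1 m below the top edge, so y_c = 6.87 + 1.1 = 7.97 m and h_c = 7.97 × 0.809017 = 6.44787 m.
A = 4.6 × 2.2 = 10.12 m².
Resultant F = γ·h_c·A = 10.05525 × 6.44787 × 10.12 = 656.13 kN.
I_c = b·h³/12 = 4.6 × 2.2³/12 = 4.08173 m⁴.
Centre of pressure: y_p = y_c + I_c/(y_c·A) = 7.97 + 4.08173/(7.97 × 10.12) = 7.97 + 0.0506064 = 8.02061 m along the plane.
Vertically, h_p = y_p·sinθ = 8.02061 × 0.809017 = 6.48881 m.

h_p = 6.489 m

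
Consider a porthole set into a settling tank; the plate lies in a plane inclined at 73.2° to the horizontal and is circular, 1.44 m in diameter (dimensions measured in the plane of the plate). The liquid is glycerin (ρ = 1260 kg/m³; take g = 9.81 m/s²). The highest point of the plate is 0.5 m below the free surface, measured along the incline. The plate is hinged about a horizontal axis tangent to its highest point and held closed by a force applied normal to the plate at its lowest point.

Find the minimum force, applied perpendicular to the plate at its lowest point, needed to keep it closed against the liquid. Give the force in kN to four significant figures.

P ≈ 13.49 kN

γ = ρg = 1260 × 9.81 / 1000 = 12.3606 kN/m³.
Let θ = 73.2° be the plate's angle to the horizontal; measure y along the incline from where the plane meets the free surface. Vertical depth h = y·sinθ with sinθ = 0.957319.
The centroid is at the centre, 0.72 m below the top of the plate, so y_c = 0.5 + 0.72 = 1.22 m and h_c = 1.22 × 0.957319 = 1.16793 m.
A = π(0.72)² = 1.6286 m².
Resultant F = γ·h_c·A = 12.3606 × 1.16793 × 1.6286 = 23.511 kN.
I_c = πr⁴/4 = π × 0.72⁴/4 = 0.211067 m⁴.
Centre of pressure: y_p = y_c + I_c/(y_c·A) = 1.22 + 0.211067/(1.22 × 1.6286) = 1.22 + 0.10623 = 1.32623 m along the plane.
The resultant acts 0.72 + 0.10623 = 0.82623 m (along the plate) below the hinge at the top edge, so the moment about the hinge is M = F × 0.82623 = 23.511 × 0.82623 = 19.4255 kN·m.
A normal force at the bottom, 1.44 m from the hinge, must supply this moment: P = 19.4255/1.44 = 13.4899 kN.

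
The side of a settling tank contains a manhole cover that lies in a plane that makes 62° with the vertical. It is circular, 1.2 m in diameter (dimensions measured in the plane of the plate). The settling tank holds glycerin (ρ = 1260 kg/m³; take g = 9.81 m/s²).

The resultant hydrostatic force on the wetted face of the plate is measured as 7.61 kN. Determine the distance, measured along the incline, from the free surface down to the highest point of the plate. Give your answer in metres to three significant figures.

γ = ρg = 1260 × 9.81 / 1000 = 12.3606 kN/m³.
A = π(0.6)² = 1.13097 m².
From F = γ·h_c·A, the centroid depth is h_c = 7.61/(12.3606 × 1.13097) = 0.54437 m.
The plate makes 62° with the vertical, i.e. θ = 90° − 62° = 28° to the horizontal. Measuring y along the incline from the free-surface line, vertical depth h = y·sinθ with sinθ = 0.469472.
Along the incline, y_c = h_c/sinθ = 0.54437/0.469472 = 1.15954 m.
The centroid is at the centre, 0.6 m below the top of the plate, so the highest point sits at y_top = 1.15954 − 0.6 = 0.55954 m along the incline.

y_top ≈ 0.560 m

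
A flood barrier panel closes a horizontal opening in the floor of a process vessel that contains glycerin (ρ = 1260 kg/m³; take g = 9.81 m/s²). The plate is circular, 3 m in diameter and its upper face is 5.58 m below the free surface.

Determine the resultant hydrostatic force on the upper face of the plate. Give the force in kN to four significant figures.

γ = ρg = 1260 × 9.81 / 1000 = 12.3606 kN/m³.
The plate is horizontal, so pressure is uniform at p = γ·h = 12.3606 × 5.58 = 68.9721 kN/m².
A = π(1.5)² = 7.06858 m².
F = p·A = 68.9721 × 7.06858 = 487.535 kN.

F ≈ 487.5 kN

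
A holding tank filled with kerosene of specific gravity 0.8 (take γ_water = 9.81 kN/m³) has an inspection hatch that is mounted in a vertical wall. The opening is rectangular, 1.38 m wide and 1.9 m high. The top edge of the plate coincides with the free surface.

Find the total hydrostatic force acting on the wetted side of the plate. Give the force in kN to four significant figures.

γ = 0.8 × 9.81 = 7.848 kN/m³.
The centroid lies 1.9/2 = 0.95 m below the top edge, so the centroid depth is h_c = 0.95 m.
A = 1.38 × 1.9 = 2.622 m².
Resultant F = γ·h_c·A = 7.848 × 0.95 × 2.622 = 19.5486 kN.

F ≈ 19.55 kN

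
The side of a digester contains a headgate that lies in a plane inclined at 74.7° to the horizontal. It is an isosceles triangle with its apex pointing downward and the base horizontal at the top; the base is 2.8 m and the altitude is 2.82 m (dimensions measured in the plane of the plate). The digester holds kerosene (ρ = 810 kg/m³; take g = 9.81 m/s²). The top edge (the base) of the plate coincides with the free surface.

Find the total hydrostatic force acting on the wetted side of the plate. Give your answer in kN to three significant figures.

γ = ρg = 810 × 9.81 / 1000 = 7.9461 kN/m³.
Let θ = 74.7° be the plate's angle to the horizontal; measure y along the incline from where the plane meets the free surface. Vertical depth h = y·sinθ with sinθ = 0.964557.
With the apex down, the centroid sits h/3 = 2.82/3 = 0.94 m below the base (the top edge), so y_c = 0.94 m and h_c = 0.94 × 0.964557 = 0.906684 m.
A = ½ × 2.8 × 2.82 = 3.948 m².
Resultant F = γ·h_c·A = 7.9461 × 0.906684 × 3.948 = 28.4438 kN.

F ≈ 28.4 kN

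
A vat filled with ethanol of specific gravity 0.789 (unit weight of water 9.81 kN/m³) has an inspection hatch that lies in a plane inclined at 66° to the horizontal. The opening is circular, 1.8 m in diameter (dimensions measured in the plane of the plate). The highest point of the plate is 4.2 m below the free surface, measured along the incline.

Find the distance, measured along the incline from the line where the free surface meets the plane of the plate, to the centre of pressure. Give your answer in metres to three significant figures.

y_p = 5.14 m

γ = 0.789 × 9.81 = 7.74009 kN/m³.
Let θ = 66° be the plate's angle to the horizontal; measure y along the incline from where the plane meets the free surface. Vertical depth h = y·sinθ with sinθ = 0.913545.
The centroid is at the centre, 0.9 m below the top of the plate, so y_c = 4.2 + 0.9 = 5.1 m and h_c = 5.1 × 0.913545 = 4.65908 m.
A = π(0.9)² = 2.54469 m².
Resultant F = γ·h_c·A = 7.74009 × 4.65908 × 2.54469 = 91.7658 kN.
I_c = πr⁴/4 = π × 0.9⁴/4 = 0.5153 m⁴.
Centre of pressure: y_p = y_c + I_c/(y_c·A) = 5.1 + 0.5153/(5.1 × 2.54469) = 5.1 + 0.0397059 = 5.13971 m along the plane.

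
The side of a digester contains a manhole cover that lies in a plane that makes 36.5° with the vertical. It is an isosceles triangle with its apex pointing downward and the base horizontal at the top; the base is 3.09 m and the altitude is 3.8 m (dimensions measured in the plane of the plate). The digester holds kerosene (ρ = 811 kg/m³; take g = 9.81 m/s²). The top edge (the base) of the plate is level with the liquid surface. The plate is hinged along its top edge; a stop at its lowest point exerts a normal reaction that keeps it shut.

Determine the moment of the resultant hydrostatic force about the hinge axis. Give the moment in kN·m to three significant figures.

γ = ρg = 811 × 9.81 / 1000 = 7.95591 kN/m³.
The plate makes 36.5° with the vertical, i.e. θ = 90° − 36.5° = 53.5° to the horizontal. Measuring y along the incline from the free-surface line, vertical depth h = y·sinθ with sinθ = 0.803857.
With the apex down, the centroid sits h/3 = 3.8/3 = 1.26667 m below the base (the top edge), so y_c = 1.26667 m and h_c = 1.26667 × 0.803857 = 1.01822 m.
A = ½ × 3.09 × 3.8 = 5.871 m².
Resultant F = γ·h_c·A = 7.95591 × 1.01822 × 5.871 = 47.5602 kN.
I_c = b·h³/36 = 3.09 × 3.8³/36 = 4.70985 m⁴.
Centre of pressure: y_p = y_c + I_c/(y_c·A) = 1.26667 + 4.70985/(1.26667 × 5.871) = 1.26667 + 0.633332 = 1.9 m along the plane.
The resultant acts 1.26667 + 0.633332 = 1.9 m (along the plate) below the hinge at the top edge, so the moment about the hinge is M = F × 1.9 = 47.5602 × 1.9 = 90.3644 kN·m.

M ≈ 90.4 kN·m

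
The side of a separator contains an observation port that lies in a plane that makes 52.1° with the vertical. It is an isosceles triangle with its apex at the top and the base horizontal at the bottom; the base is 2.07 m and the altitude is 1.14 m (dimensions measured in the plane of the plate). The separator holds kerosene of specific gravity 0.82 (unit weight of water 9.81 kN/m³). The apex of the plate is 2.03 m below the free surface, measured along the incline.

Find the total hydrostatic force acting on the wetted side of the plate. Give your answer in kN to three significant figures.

F ≈ 16.3 kN

γ = 0.82 × 9.81 = 8.0442 kN/m³.
The plate makes 52.1° with the vertical, i.e. θ = 90° − 52.1° = 37.9° to the horizontal. Measuring y along the incline from the free-surface line, vertical depth h = y·sinθ with sinθ = 0.614285.
With the apex up, the centroid sits 2h/3 = 2 × 1.14/3 = 0.76 m below the apex, so y_c = 2.03 + 0.76 = 2.79 m and h_c = 2.79 × 0.614285 = 1.71386 m.
A = ½ × 2.07 × 1.14 = 1.1799 m².
Resultant F = γ·h_c·A = 8.0442 × 1.71386 × 1.1799 = 16.2668 kN.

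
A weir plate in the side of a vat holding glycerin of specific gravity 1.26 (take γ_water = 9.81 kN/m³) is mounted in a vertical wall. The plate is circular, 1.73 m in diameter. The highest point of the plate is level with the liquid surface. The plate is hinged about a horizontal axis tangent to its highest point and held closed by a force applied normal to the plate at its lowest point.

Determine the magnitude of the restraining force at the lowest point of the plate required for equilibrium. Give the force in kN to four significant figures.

P ≈ 15.71 kN

γ = 1.26 × 9.81 = 12.3606 kN/m³.
The centroid is at the centre, 0.865 m below the top of the plate, so the centroid depth is h_c = 0.865 m.
A = π(0.865)² = 2.35062 m².
Resultant F = γ·h_c·A = 12.3606 × 0.865 × 2.35062 = 25.1326 kN.
I_c = πr⁴/4 = π × 0.865⁴/4 = 0.439698 m⁴.
Centre of pressure: y_p = y_c + I_c/(y_c·A) = 0.865 + 0.439698/(0.865 × 2.35062) = 0.865 + 0.21625 = 1.08125 m along the plane.
The resultant acts 0.865 + 0.21625 = 1.08125 m (along the plate) below the hinge at the top edge, so the moment about the hinge is M = F × 1.08125 = 25.1326 × 1.08125 = 27.1746 kN·m.
A normal force at the bottom, 1.73 m from the hinge, must supply this moment: P = 27.1746/1.73 = 15.7079 kN.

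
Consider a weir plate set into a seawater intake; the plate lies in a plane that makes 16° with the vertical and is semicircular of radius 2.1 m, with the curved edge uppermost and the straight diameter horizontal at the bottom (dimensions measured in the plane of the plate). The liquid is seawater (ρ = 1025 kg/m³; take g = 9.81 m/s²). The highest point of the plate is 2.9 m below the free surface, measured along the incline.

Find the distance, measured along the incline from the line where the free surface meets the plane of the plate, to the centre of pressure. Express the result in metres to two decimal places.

γ = ρg = 1025 × 9.81 / 1000 = 10.05525 kN/m³.
The plate makes 16° with the vertical, i.e. θ = 90° − 16° = 74° to the horizontal. Measuring y along the incline from the free-surface line, vertical depth h = y·sinθ with sinθ = 0.961262.
The centroid lies 4r/(3π) = 0.891268 m above the diameter, so r − 4r/(3π) = 2.1 − 0.891268 = 1.20873 m below the topmost point, so y_c = 2.9 + 1.20873 = 4.10873 m and h_c = 4.10873 × 0.961262 = 3.94957 m.
A = πr²/2 = π × 2.1²/2 = 6.92721 m².
Resultant F = γ·h_c·A = 10.05525 × 3.94957 × 6.92721 = 275.107 kN.
I_c = (π/8 − 8/(9π))·r⁴ = 0.109757 × 2.1⁴ = 2.13457 m⁴.
Centre of pressure: y_p = y_c + I_c/(y_c·A) = 4.10873 + 2.13457/(4.10873 × 6.92721) = 4.10873 + 0.0749971 = 4.18373 m along the plane.

y_p = 4.18 m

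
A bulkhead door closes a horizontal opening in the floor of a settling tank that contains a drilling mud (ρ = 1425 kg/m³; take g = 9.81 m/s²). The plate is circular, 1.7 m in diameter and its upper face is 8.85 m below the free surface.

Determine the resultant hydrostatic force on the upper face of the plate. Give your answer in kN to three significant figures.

F ≈ 281 kN

γ = ρg = 1425 × 9.81 / 1000 = 13.97925 kN/m³.
The plate is horizontal, so pressure is uniform at p = γ·h = 13.97925 × 8.85 = 123.716 kN/m².
A = π(0.85)² = 2.2698 m².
F = p·A = 123.716 × 2.2698 = 280.811 kN.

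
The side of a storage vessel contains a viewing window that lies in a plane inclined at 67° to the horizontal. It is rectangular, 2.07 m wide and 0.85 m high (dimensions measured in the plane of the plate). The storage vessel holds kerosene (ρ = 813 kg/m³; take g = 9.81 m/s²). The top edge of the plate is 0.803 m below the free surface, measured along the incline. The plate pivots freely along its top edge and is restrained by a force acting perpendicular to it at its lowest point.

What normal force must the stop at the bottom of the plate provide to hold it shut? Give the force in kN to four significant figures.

P ≈ 8.846 kN

γ = ρg = 813 × 9.81 / 1000 = 7.97553 kN/m³.
Let θ = 67° be the plate's angle to the horizontal; measure y along the incline from where the plane meets the free surface. Vertical depth h = y·sinθ with sinθ = 0.920505.
The centroid lies 0.85/2 = 0.425 m below the top edge, so y_c = 0.803 + 0.425 = 1.228 m and h_c = 1.228 × 0.920505 = 1.13038 m.
A = 2.07 × 0.85 = 1.7595 m².
Resultant F = γ·h_c·A = 7.97553 × 1.13038 × 1.7595 = 15.8626 kN.
I_c = b·h³/12 = 2.07 × 0.85³/12 = 0.105937 m⁴.
Centre of pressure: y_p = y_c + I_c/(y_c·A) = 1.228 + 0.105937/(1.228 × 1.7595) = 1.228 + 0.0490298 = 1.27703 m along the plane.
The resultant acts 0.425 + 0.0490298 = 0.47403 m (along the plate) below the hinge at the top edge, so the moment about the hinge is M = F × 0.47403 = 15.8626 × 0.47403 = 7.51935 kN·m.
A normal force at the bottom, 0.85 m from the hinge, must supply this moment: P = 7.51935/0.85 = 8.84629 kN.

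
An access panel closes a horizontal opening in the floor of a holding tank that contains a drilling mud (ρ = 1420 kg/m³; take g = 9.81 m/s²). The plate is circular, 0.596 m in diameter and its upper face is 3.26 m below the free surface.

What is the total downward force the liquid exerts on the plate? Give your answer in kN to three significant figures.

γ = ρg = 1420 × 9.81 / 1000 = 13.9302 kN/m³.
The plate is horizontal, so pressure is uniform at p = γ·h = 13.9302 × 3.26 = 45.4125 kN/m².
A = π(0.298)² = 0.278986 m².
F = p·A = 45.4125 × 0.278986 = 12.6695 kN.

F ≈ 12.7 kN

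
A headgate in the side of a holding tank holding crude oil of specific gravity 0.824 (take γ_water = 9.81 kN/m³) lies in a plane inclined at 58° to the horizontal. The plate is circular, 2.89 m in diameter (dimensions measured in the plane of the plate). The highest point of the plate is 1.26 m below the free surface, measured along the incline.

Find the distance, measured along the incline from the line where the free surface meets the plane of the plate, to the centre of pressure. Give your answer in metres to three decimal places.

γ = 0.824 × 9.81 = 8.08344 kN/m³.
Let θ = 58° be the plate's angle to the horizontal; measure y along the incline from where the plane meets the free surface. Vertical depth h = y·sinθ with sinθ = 0.848048.
The centroid is at the centre, 1.445 m below the top of the plate, so y_c = 1.26 + 1.445 = 2.705 m and h_c = 2.705 × 0.848048 = 2.29397 m.
A = π(1.445)² = 6.55972 m².
Resultant F = γ·h_c·A = 8.08344 × 2.29397 × 6.55972 = 121.638 kN.
I_c = πr⁴/4 = π × 1.445⁴/4 = 3.42422 m⁴.
Centre of pressure: y_p = y_c + I_c/(y_c·A) = 2.705 + 3.42422/(2.705 × 6.55972) = 2.705 + 0.192979 = 2.89798 m along the plane.

y_p = 2.898 m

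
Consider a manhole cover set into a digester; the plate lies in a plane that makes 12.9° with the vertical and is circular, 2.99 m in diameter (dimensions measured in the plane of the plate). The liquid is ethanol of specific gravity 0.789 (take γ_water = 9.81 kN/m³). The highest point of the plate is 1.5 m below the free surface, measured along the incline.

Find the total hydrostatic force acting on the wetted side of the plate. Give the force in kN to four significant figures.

F ≈ 158.7 kN

γ = 0.789 × 9.81 = 7.74009 kN/m³.
The plate makes 12.9° with the vertical, i.e. θ = 90° − 12.9° = 77.1° to the horizontal. Measuring y along the incline from the free-surface line, vertical depth h = y·sinθ with sinθ = 0.974761.
The centroid is at the centre, 1.495 m below the top of the plate, so y_c = 1.5 + 1.495 = 2.995 m and h_c = 2.995 × 0.974761 = 2.91941 m.
A = π(1.495)² = 7.02154 m².
Resultant F = γ·h_c·A = 7.74009 × 2.91941 × 7.02154 = 158.662 kN.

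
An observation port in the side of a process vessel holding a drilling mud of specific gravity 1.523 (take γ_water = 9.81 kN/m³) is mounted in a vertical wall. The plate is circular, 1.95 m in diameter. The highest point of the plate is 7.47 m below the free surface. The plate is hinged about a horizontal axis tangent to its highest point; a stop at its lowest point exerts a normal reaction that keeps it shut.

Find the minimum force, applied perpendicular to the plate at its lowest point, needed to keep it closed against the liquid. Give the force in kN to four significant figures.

P ≈ 193.8 kN

γ = 1.523 × 9.81 = 14.94063 kN/m³.
The centroid is at the centre, 0.975 m below the top of the plate, so the centroid depth is h_c = 7.47 + 0.975 = 8.445 m.
A = π(0.975)² = 2.98648 m².
Resultant F = γ·h_c·A = 14.94063 × 8.445 × 2.98648 = 376.815 kN.
I_c = πr⁴/4 = π × 0.975⁴/4 = 0.709755 m⁴.
Centre of pressure: y_p = y_c + I_c/(y_c·A) = 8.445 + 0.709755/(8.445 × 2.98648) = 8.445 + 0.0281416 = 8.47314 m along the plane.
The resultant acts 0.975 + 0.0281416 = 1.00314 m (along the plate) below the hinge at the top edge, so the moment about the hinge is M = F × 1.00314 = 376.815 × 1.00314 = 377.998 kN·m.
A normal force at the bottom, 1.95 m from the hinge, must supply this moment: P = 377.998/1.95 = 193.845 kN.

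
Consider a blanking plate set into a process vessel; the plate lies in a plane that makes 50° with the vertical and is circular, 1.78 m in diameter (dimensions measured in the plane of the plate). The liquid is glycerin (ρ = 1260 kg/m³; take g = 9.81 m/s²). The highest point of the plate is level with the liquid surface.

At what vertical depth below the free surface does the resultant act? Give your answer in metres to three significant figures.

h_p = 0.715 m

γ = ρg = 1260 × 9.81 / 1000 = 12.3606 kN/m³.
The plate makes 50° with the vertical, i.e. θ = 90° − 50° = 40° to the horizontal. Measuring y along the incline from the free-surface line, vertical depth h = y·sinθ with sinθ = 0.642788.
The centroid is at the centre, 0.89 m below the top of the plate, so y_c = 0.89 m and h_c = 0.89 × 0.642788 = 0.572081 m.
A = π(0.89)² = 2.48846 m².
Resultant F = γ·h_c·A = 12.3606 × 0.572081 × 2.48846 = 17.5966 kN.
I_c = πr⁴/4 = π × 0.89⁴/4 = 0.492776 m⁴.
Centre of pressure: y_p = y_c + I_c/(y_c·A) = 0.89 + 0.492776/(0.89 × 2.48846) = 0.89 + 0.222499 = 1.1125 m along the plane.
Vertically, h_p = y_p·sinθ = 1.1125 × 0.642788 = 0.715102 m.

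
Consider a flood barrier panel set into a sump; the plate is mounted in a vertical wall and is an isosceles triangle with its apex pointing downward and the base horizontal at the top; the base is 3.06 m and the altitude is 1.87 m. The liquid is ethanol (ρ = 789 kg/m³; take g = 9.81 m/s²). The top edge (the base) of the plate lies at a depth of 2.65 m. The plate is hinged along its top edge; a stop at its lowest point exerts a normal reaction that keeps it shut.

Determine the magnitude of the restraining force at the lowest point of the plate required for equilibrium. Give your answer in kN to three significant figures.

P ≈ 26.5 kN

γ = ρg = 789 × 9.81 / 1000 = 7.74009 kN/m³.
With the apex down, the centroid sits h/3 = 1.87/3 = 0.623333 m below the base (the top edge), so the centroid depth is h_c = 2.65 + 0.623333 = 3.27333 m.
A = ½ × 3.06 × 1.87 = 2.8611 m².
Resultant F = γ·h_c·A = 7.74009 × 3.27333 × 2.8611 = 72.4885 kN.
I_c = b·h³/36 = 3.06 × 1.87³/36 = 0.555832 m⁴.
Centre of pressure: y_p = y_c + I_c/(y_c·A) = 3.27333 + 0.555832/(3.27333 × 2.8611) = 3.27333 + 0.05935 = 3.33268 m along the plane.
The resultant acts 0.623333 + 0.05935 = 0.682683 m (along the plate) below the hinge at the top edge, so the moment about the hinge is M = F × 0.682683 = 72.4885 × 0.682683 = 49.4867 kN·m.
A normal force at the bottom, 1.87 m from the hinge, must supply this moment: P = 49.4867/1.87 = 26.4635 kN.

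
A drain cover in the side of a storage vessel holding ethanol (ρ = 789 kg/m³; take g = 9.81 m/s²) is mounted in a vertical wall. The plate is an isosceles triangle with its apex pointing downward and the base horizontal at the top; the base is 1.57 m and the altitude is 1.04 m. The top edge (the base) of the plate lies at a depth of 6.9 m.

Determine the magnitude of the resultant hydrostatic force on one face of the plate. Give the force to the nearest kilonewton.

F ≈ 46 kN

γ = ρg = 789 × 9.81 / 1000 = 7.74009 kN/m³.
With the apex down, the centroid sits h/3 = 1.04/3 = 0.346667 m below the base (the top edge), so the centroid depth is h_c = 6.9 + 0.346667 = 7.24667 m.
A = ½ × 1.57 × 1.04 = 0.8164 m².
Resultant F = γ·h_c·A = 7.74009 × 7.24667 × 0.8164 = 45.7918 kN.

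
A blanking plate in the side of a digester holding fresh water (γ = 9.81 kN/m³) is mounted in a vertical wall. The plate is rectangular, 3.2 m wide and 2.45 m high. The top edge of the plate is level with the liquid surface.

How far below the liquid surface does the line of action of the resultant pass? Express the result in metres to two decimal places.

h_p = 1.63 m

γ = 9.81 kN/m³.
The centroid lies 2.45/2 = 1.225 m below the top edge, so the centroid depth is h_c = 1.225 m.
A = 3.2 × 2.45 = 7.84 m².
Resultant F = γ·h_c·A = 9.81 × 1.225 × 7.84 = 94.2152 kN.
I_c = b·h³/12 = 3.2 × 2.45³/12 = 3.92163 m⁴.
Centre of pressure: y_p = y_c + I_c/(y_c·A) = 1.225 + 3.92163/(1.225 × 7.84) = 1.225 + 0.408333 = 1.63333 m along the plane.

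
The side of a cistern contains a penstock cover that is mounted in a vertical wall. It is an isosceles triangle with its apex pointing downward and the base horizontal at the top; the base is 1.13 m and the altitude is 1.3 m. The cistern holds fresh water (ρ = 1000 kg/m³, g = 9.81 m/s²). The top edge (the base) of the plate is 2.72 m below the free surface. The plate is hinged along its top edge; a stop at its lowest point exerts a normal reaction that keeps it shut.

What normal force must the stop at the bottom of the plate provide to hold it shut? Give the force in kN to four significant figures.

γ = ρg = 1000 × 9.81 = 9810 N/m³ = 9.81 kN/m³.
With the apex down, the centroid sits h/3 = 1.3/3 = 0.433333 m below the base (the top edge), so the centroid depth is h_c = 2.72 + 0.433333 = 3.15333 m.
A = ½ × 1.13 × 1.3 = 0.7345 m².
Resultant F = γ·h_c·A = 9.81 × 3.15333 × 0.7345 = 22.7211 kN.
I_c = b·h³/36 = 1.13 × 1.3³/36 = 0.0689614 m⁴.
Centre of pressure: y_p = y_c + I_c/(y_c·A) = 3.15333 + 0.0689614/(3.15333 × 0.7345) = 3.15333 + 0.0297745 = 3.1831 m along the plane.
The resultant acts 0.433333 + 0.0297745 = 0.463108 m (along the plate) below the hinge at the top edge, so the moment about the hinge is M = F × 0.463108 = 22.7211 × 0.463108 = 10.5223 kN·m.
A normal force at the bottom, 1.3 m from the hinge, must supply this moment: P = 10.5223/1.3 = 8.09408 kN.

P ≈ 8.094 kN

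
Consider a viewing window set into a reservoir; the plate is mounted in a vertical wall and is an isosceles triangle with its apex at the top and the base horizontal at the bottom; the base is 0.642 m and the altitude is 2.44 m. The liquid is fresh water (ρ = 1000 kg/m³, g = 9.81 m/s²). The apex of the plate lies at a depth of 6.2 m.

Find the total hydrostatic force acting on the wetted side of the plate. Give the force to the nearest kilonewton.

F ≈ 60 kN

γ = ρg = 1000 × 9.81 = 9810 N/m³ = 9.81 kN/m³.
With the apex up, the centroid sits 2h/3 = 2 × 2.44/3 = 1.62667 m below the apex, so the centroid depth is h_c = 6.2 + 1.62667 = 7.82667 m.
A = ½ × 0.642 × 2.44 = 0.78324 m².
Resultant F = γ·h_c·A = 9.81 × 7.82667 × 0.78324 = 60.1369 kN.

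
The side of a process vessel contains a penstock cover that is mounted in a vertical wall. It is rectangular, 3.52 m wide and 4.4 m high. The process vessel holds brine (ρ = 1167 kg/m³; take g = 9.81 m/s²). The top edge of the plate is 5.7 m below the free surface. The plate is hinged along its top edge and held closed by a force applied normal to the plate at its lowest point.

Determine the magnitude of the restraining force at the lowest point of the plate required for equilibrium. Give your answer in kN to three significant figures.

γ = ρg = 1167 × 9.81 / 1000 = 11.44827 kN/m³.
The centroid lies 4.4/2 = 2.2 m below the top edge, so the centroid depth is h_c = 5.7 + 2.2 = 7.9 m.
A = 3.52 × 4.4 = 15.488 m².
Resultant F = γ·h_c·A = 11.44827 × 7.9 × 15.488 = 1400.76 kN.
I_c = b·h³/12 = 3.52 × 4.4³/12 = 24.9873 m⁴.
Centre of pressure: y_p = y_c + I_c/(y_c·A) = 7.9 + 24.9873/(7.9 × 15.488) = 7.9 + 0.204219 = 8.10422 m along the plane.
The resultant acts 2.2 + 0.204219 = 2.40422 m (along the plate) below the hinge at the top edge, so the moment about the hinge is M = F × 2.40422 = 1400.76 × 2.40422 = 3367.74 kN·m.
A normal force at the bottom, 4.4 m from the hinge, must supply this moment: P = 3367.74/4.4 = 765.395 kN.

P ≈ 765 kN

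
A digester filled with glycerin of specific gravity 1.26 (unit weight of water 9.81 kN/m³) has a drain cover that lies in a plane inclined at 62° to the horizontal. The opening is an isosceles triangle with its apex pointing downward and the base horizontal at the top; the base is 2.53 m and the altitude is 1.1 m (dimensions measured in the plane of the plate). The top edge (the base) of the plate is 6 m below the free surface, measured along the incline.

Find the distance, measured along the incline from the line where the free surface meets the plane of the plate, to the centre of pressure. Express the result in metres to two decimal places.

y_p = 6.38 m

γ = 1.26 × 9.81 = 12.3606 kN/m³.
Let θ = 62° be the plate's angle to the horizontal; measure y along the incline from where the plane meets the free surface. Vertical depth h = y·sinθ with sinθ = 0.882948.
With the apex down, the centroid sits h/3 = 1.1/3 = 0.366667 m below the base (the top edge), so y_c = 6 + 0.366667 = 6.36667 m and h_c = 6.36667 × 0.882948 = 5.62144 m.
A = ½ × 2.53 × 1.1 = 1.3915 m².
Resultant F = γ·h_c·A = 12.3606 × 5.62144 × 1.3915 = 96.6875 kN.
I_c = b·h³/36 = 2.53 × 1.1³/36 = 0.0935397 m⁴.
Centre of pressure: y_p = y_c + I_c/(y_c·A) = 6.36667 + 0.0935397/(6.36667 × 1.3915) = 6.36667 + 0.0105585 = 6.37723 m along the plane.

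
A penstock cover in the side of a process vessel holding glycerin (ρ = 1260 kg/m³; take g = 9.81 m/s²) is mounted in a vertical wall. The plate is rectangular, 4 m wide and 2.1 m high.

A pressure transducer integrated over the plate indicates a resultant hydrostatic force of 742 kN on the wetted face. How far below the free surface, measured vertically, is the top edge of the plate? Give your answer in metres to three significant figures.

γ = ρg = 1260 × 9.81 / 1000 = 12.3606 kN/m³.
A = 4 × 2.1 = 8.4 m².
From F = γ·h_c·A, the centroid depth is h_c = 742/(12.3606 × 8.4) = 7.14636 m.
The centroid lies 2.1/2 = 1.05 m below the top edge, so the top edge sits at h_top = 7.14636 − 1.05 = 6.09636 m below the surface.

d_top ≈ 6.10 m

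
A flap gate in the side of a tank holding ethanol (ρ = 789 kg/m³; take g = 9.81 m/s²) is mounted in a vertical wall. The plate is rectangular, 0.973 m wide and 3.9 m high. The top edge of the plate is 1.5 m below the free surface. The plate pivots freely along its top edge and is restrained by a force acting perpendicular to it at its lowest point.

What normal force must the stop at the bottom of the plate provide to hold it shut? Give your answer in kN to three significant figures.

P ≈ 60.2 kN

γ = ρg = 789 × 9.81 / 1000 = 7.74009 kN/m³.
The centroid lies 3.9/2 = 1.95 m below the top edge, so the centroid depth is h_c = 1.5 + 1.95 = 3.45 m.
A = 0.973 × 3.9 = 3.7947 m².
Resultant F = γ·h_c·A = 7.74009 × 3.45 × 3.7947 = 101.331 kN.
I_c = b·h³/12 = 0.973 × 3.9³/12 = 4.80978 m⁴.
Centre of pressure: y_p = y_c + I_c/(y_c·A) = 3.45 + 4.80978/(3.45 × 3.7947) = 3.45 + 0.367391 = 3.81739 m along the plane.
The resultant acts 1.95 + 0.367391 = 2.31739 m (along the plate) below the hinge at the top edge, so the moment about the hinge is M = F × 2.31739 = 101.331 × 2.31739 = 234.823 kN·m.
A normal force at the bottom, 3.9 m from the hinge, must supply this moment: P = 234.823/3.9 = 60.211 kN.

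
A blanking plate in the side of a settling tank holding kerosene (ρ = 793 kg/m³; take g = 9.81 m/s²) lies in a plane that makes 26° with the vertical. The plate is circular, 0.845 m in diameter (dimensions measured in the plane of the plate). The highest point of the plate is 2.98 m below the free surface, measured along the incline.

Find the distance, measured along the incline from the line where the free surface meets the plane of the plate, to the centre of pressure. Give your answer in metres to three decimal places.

y_p = 3.416 m

γ = ρg = 793 × 9.81 / 1000 = 7.77933 kN/m³.
The plate makes 26° with the vertical, i.e. θ = 90° − 26° = 64° to the horizontal. Measuring y along the incline from the free-surface line, vertical depth h = y·sinθ with sinθ = 0.898794.
The centroid is at the centre, 0.4225 m below the top of the plate, so y_c = 2.98 + 0.4225 = 3.4025 m and h_c = 3.4025 × 0.898794 = 3.05815 m.
A = π(0.4225)² = 0.560794 m².
Resultant F = γ·h_c·A = 7.77933 × 3.05815 × 0.560794 = 13.3415 kN.
I_c = πr⁴/4 = π × 0.4225⁴/4 = 0.0250263 m⁴.
Centre of pressure: y_p = y_c + I_c/(y_c·A) = 3.4025 + 0.0250263/(3.4025 × 0.560794) = 3.4025 + 0.0131158 = 3.41562 m along the plane.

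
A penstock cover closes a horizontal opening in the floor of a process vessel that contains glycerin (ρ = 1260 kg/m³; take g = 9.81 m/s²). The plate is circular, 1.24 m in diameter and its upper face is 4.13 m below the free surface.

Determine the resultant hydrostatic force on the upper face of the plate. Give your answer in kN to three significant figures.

γ = ρg = 1260 × 9.81 / 1000 = 12.3606 kN/m³.
The plate is horizontal, so pressure is uniform at p = γ·h = 12.3606 × 4.13 = 51.0493 kN/m².
A = π(0.62)² = 1.20763 m².
F = p·A = 51.0493 × 1.20763 = 61.6487 kN.

F ≈ 61.6 kN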